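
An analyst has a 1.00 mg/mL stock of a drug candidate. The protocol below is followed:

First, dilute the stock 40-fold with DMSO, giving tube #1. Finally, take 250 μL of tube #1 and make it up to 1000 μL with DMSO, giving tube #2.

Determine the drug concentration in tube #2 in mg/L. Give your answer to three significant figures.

Step 1: 40-fold → factor 40
Step 2: 250 μL brought to 1000 μL → factor 1000/250 = 4
Overall dilution factor = 40 × 4 = 160
Final = 1.00 mg/mL / 160 = 0.006250 mg/mL = 6.25 mg/L

6.25 mg/L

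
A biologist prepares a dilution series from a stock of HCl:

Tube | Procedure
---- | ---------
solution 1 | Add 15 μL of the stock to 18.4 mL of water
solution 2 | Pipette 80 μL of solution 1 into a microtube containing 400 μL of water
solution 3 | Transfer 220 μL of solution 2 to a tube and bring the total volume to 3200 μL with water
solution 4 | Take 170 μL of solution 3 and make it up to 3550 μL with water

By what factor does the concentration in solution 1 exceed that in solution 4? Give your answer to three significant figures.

1.82 × 10^3

Step 1: 15 μL + 18.4 mL = 18415 μL total → factor 18415/15 = 1227.7
Step 2: 80 μL + 400 μL = 480 μL total → factor 480/80 = 6
Step 3: 220 μL brought to 3200 μL → factor 3200/220 = 14.545
Step 4: 170 μL brought to 3550 μL → factor 3550/170 = 20.882
Dilution factor to solution 1 = 1227.7; to solution 4 = 2.2374 × 10^6
[solution 1]/[solution 4] = (factor to solution 4)/(factor to solution 1) = 2.2374 × 10^6/1227.7 = 1.82 × 10^3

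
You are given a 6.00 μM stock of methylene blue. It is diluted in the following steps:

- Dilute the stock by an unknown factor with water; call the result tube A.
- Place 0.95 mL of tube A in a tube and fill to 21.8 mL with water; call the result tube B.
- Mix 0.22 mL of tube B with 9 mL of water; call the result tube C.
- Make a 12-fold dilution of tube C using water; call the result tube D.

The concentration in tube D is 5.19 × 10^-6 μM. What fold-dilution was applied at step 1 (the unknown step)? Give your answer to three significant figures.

100-fold

Step 1: unknown factor x
Step 2: 0.95 mL brought to 21.8 mL → factor 21.8/0.95 = 22.947
Step 3: 0.22 mL + 9 mL = 9.22 mL total → factor 9.22/0.22 = 41.909
Step 4: 12-fold → factor 12
Product of known-step factors = 11540
Overall factor = 6.00 μM / (5.19 × 10^-6 μM) = 1.1561 × 10^6
x = 1.1561 × 10^6 / 11540 = 100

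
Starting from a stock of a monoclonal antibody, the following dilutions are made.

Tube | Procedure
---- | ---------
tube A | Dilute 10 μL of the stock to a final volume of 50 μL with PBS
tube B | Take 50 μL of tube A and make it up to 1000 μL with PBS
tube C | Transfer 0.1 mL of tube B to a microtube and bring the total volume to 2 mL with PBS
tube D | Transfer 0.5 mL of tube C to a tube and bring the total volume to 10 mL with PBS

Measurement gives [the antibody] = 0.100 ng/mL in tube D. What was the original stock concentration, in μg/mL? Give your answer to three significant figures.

4.00 μg/mL

Step 1: 10 μL brought to 50 μL → factor 50/10 = 5
Step 2: 50 μL brought to 1000 μL → factor 1000/50 = 20
Step 3: 0.1 mL brought to 2 mL → factor 2/0.1 = 20
Step 4: 0.5 mL brought to 10 mL → factor 10/0.5 = 20
Overall dilution factor = 5 × 20 × 20 × 20 = 40000
Stock = 0.100 ng/mL × 40000 = 4000 ng/mL = 4.00 μg/mL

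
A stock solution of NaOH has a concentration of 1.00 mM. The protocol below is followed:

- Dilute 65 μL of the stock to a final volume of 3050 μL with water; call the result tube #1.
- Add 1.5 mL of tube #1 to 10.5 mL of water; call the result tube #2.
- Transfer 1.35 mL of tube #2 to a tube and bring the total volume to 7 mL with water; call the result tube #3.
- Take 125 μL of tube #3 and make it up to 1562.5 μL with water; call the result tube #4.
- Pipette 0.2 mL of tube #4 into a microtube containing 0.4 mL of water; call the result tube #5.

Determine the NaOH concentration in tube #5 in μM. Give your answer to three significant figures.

0.0137 μM

Step 1: 65 μL brought to 3050 μL → factor 3050/65 = 46.923
Step 2: 1.5 mL + 10.5 mL = 12 mL total → factor 12/1.5 = 8
Step 3: 1.35 mL brought to 7 mL → factor 7/1.35 = 5.1852
Step 4: 125 μL brought to 1562.5 μL → factor 1562.5/125 = 12.5
Step 5: 0.2 mL + 0.4 mL = 0.6 mL total → factor 0.6/0.2 = 3
Overall dilution factor = 46.923 × 8 × 5.1852 × 12.5 × 3 = 72991
Final = 1.00 mM / 72991 = 1.370 × 10^-5 mM = 0.0137 μM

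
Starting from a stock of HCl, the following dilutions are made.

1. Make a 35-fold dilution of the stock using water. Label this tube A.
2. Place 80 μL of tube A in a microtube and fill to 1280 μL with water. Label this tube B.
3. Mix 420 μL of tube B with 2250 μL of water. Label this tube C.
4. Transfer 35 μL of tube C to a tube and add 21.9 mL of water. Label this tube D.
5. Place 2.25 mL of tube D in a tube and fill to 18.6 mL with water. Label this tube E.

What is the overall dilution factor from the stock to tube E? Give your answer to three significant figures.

1.84 × 10^7

Step 1: 35-fold → factor 35
Step 2: 80 μL brought to 1280 μL → factor 1280/80 = 16
Step 3: 420 μL + 2250 μL = 2670 μL total → factor 2670/420 = 6.3571
Step 4: 35 μL + 21.9 mL = 21935 μL total → factor 21935/35 = 626.71
Step 5: 2.25 mL brought to 18.6 mL → factor 18.6/2.25 = 8.2667
Overall dilution factor = 35 × 16 × 6.3571 × 626.71 × 8.2667 = 1.8444 × 10^7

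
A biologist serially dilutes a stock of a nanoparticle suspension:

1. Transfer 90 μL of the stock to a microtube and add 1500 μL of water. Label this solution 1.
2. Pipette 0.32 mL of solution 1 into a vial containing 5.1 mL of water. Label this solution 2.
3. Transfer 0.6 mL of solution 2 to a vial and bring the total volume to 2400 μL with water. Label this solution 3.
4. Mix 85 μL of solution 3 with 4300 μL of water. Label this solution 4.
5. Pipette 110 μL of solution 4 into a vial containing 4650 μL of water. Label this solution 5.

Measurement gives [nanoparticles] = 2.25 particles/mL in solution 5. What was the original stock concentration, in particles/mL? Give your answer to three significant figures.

6.01 × 10^6 particles/mL

Step 1: 90 μL + 1500 μL = 1590 μL total → factor 1590/90 = 17.667
Step 2: 0.32 mL + 5.1 mL = 5.42 mL total → factor 5.42/0.32 = 16.938
Step 3: 0.6 mL brought to 2400 μL → factor 2.4/0.6 = 4
Step 4: 85 μL + 4300 μL = 4385 μL total → factor 4385/85 = 51.588
Step 5: 110 μL + 4650 μL = 4760 μL total → factor 4760/110 = 43.273
Overall dilution factor = 17.667 × 16.938 × 4 × 51.588 × 43.273 = 2.672 × 10^6
Stock = 2.25 particles/mL × 2.672 × 10^6 = 6.01 × 10^6 particles/mL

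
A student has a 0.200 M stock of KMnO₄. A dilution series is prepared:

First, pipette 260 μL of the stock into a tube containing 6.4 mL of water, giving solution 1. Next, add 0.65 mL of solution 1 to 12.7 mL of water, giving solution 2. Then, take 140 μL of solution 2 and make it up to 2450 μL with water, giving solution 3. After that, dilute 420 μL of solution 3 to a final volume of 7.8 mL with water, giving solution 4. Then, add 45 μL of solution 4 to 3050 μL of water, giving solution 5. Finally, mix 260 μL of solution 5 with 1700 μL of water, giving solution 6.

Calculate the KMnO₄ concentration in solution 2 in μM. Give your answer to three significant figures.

Step 1: 260 μL + 6.4 mL = 6660 μL total → factor 6660/260 = 25.615
Step 2: 0.65 mL + 12.7 mL = 13.35 mL total → factor 13.35/0.65 = 20.538
Dilution factor through solution 2 = 25.615 × 20.538 = 526.1
[solution 2] = 0.200 M / 526.1 = 0.0003802 M = 380 μM

380 μM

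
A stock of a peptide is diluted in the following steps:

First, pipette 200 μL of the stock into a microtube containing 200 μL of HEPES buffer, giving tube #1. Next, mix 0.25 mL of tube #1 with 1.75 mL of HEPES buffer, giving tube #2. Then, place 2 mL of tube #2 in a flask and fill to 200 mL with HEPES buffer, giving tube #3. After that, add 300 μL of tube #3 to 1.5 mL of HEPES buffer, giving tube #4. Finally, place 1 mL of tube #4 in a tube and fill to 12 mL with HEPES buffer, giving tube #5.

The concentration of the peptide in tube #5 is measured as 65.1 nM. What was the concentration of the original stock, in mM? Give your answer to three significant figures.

Step 1: 200 μL + 200 μL = 400 μL total → factor 400/200 = 2
Step 2: 0.25 mL + 1.75 mL = 2 mL total → factor 2/0.25 = 8
Step 3: 2 mL brought to 200 mL → factor 200/2 = 100
Step 4: 300 μL + 1.5 mL = 1800 μL total → factor 1800/300 = 6
Step 5: 1 mL brought to 12 mL → factor 12/1 = 12
Overall dilution factor = 2 × 8 × 100 × 6 × 12 = 1.152 × 10^5
Stock = 65.1 nM × 1.152 × 10^5 = 7.500 × 10^6 nM = 7.50 mM

7.50 mM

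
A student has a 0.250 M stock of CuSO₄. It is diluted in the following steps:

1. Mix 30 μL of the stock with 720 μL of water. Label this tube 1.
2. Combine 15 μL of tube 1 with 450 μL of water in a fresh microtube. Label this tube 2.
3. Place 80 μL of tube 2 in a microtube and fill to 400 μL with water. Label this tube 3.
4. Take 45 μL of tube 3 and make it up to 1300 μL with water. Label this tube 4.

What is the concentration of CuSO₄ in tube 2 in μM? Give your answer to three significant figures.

323 μM

Step 1: 30 μL + 720 μL = 750 μL total → factor 750/30 = 25
Step 2: 15 μL + 450 μL = 465 μL total → factor 465/15 = 31
Dilution factor through tube 2 = 25 × 31 = 775
[tube 2] = 0.250 M / 775 = 0.0003226 M = 323 μM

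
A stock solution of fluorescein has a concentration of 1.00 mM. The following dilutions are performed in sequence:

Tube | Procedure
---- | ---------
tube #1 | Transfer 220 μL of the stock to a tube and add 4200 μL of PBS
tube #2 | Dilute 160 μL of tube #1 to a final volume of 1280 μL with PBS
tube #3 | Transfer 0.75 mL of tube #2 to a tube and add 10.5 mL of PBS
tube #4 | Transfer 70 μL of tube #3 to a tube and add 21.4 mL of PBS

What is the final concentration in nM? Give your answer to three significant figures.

Step 1: 220 μL + 4200 μL = 4420 μL total → factor 4420/220 = 20.091
Step 2: 160 μL brought to 1280 μL → factor 1280/160 = 8
Step 3: 0.75 mL + 10.5 mL = 11.25 mL total → factor 11.25/0.75 = 15
Step 4: 70 μL + 21.4 mL = 21470 μL total → factor 21470/70 = 306.71
Overall dilution factor = 20.091 × 8 × 15 × 306.71 = 7.3946 × 10^5
Final = 1.00 mM / 7.3946 × 10^5 = 1.352 × 10^-6 mM = 1.35 nM

1.35 nM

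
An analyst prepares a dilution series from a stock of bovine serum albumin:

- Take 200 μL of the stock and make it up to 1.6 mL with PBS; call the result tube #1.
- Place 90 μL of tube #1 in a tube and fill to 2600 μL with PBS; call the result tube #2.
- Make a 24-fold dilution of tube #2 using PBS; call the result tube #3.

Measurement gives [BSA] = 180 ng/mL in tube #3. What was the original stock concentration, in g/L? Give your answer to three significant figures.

Step 1: 200 μL brought to 1.6 mL → factor 1600/200 = 8
Step 2: 90 μL brought to 2600 μL → factor 2600/90 = 28.889
Step 3: 24-fold → factor 24
Overall dilution factor = 8 × 28.889 × 24 = 5546.7
Stock = 180 ng/mL × 5546.7 = 9.984 × 10^5 ng/mL = 0.998 g/L

0.998 g/L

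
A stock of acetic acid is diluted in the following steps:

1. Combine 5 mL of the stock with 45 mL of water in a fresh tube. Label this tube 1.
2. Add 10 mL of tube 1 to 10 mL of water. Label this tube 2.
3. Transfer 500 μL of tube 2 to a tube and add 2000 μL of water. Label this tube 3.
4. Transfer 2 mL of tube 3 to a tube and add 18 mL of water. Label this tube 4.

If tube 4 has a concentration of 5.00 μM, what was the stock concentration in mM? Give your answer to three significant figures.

Step 1: 5 mL + 45 mL = 50 mL total → factor 50/5 = 10
Step 2: 10 mL + 10 mL = 20 mL total → factor 20/10 = 2
Step 3: 500 μL + 2000 μL = 2500 μL total → factor 2500/500 = 5
Step 4: 2 mL + 18 mL = 20 mL total → factor 20/2 = 10
Overall dilution factor = 10 × 2 × 5 × 10 = 1000
Stock = 5.00 μM × 1000 = 5000 μM = 5.00 mM

5.00 mM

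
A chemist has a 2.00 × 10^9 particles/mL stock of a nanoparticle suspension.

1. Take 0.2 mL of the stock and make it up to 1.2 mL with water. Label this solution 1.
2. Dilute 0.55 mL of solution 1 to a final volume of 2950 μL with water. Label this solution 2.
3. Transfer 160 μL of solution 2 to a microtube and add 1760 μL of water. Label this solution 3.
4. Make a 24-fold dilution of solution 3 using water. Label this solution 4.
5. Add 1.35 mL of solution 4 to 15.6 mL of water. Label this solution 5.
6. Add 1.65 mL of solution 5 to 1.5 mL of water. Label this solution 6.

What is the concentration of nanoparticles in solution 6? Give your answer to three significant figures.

Step 1: 0.2 mL brought to 1.2 mL → factor 1.2/0.2 = 6
Step 2: 0.55 mL brought to 2950 μL → factor 2.95/0.55 = 5.3636
Step 3: 160 μL + 1760 μL = 1920 μL total → factor 1920/160 = 12
Step 4: 24-fold → factor 24
Step 5: 1.35 mL + 15.6 mL = 16.95 mL total → factor 16.95/1.35 = 12.556
Step 6: 1.65 mL + 1.5 mL = 3.15 mL total → factor 3.15/1.65 = 1.9091
Overall dilution factor = 6 × 5.3636 × 12 × 24 × 12.556 × 1.9091 = 2.2216 × 10^5
Final = 2.00 × 10^9 particles/mL / 2.2216 × 10^5 = 9.00 × 10^3 particles/mL

9.00 × 10^3 particles/mL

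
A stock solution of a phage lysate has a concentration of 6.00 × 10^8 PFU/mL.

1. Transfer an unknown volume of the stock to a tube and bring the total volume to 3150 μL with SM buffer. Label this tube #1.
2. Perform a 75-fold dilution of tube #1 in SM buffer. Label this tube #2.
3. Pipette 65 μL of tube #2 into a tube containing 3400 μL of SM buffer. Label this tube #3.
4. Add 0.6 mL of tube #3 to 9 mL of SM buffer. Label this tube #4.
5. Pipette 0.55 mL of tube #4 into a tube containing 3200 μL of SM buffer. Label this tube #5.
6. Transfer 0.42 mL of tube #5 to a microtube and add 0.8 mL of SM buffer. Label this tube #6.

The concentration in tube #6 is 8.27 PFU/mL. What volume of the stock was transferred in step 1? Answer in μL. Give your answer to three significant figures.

55.0 μL

Step 1: v brought to 3150 μL → factor = 3150 μL/v
Step 2: 75-fold → factor 75
Step 3: 65 μL + 3400 μL = 3465 μL total → factor 3465/65 = 53.308
Step 4: 0.6 mL + 9 mL = 9.6 mL total → factor 9.6/0.6 = 16
Step 5: 0.55 mL + 3200 μL = 3.75 mL total → factor 3.75/0.55 = 6.8182
Step 6: 0.42 mL + 0.8 mL = 1.22 mL total → factor 1.22/0.42 = 2.9048
Product of known-step factors = 1.2669 × 10^6
Overall factor = 6.00 × 10^8 PFU/mL / (8.27 PFU/mL) = 7.2551 × 10^7
Step-1 factor = 7.2551 × 10^7 / 1.2669 × 10^6 = 57.266
v = 3150 μL / 57.266 = 55.0 μL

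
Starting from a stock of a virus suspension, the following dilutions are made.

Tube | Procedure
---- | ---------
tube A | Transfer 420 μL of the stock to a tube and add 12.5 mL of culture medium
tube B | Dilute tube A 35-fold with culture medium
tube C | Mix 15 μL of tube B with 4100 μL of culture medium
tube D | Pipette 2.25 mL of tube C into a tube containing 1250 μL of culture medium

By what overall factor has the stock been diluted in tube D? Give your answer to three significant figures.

Step 1: 420 μL + 12.5 mL = 12920 μL total → factor 12920/420 = 30.762
Step 2: 35-fold → factor 35
Step 3: 15 μL + 4100 μL = 4115 μL total → factor 4115/15 = 274.33
Step 4: 2.25 mL + 1250 μL = 3.5 mL total → factor 3.5/2.25 = 1.5556
Overall dilution factor = 30.762 × 35 × 274.33 × 1.5556 = 4.5946 × 10^5

4.59 × 10^5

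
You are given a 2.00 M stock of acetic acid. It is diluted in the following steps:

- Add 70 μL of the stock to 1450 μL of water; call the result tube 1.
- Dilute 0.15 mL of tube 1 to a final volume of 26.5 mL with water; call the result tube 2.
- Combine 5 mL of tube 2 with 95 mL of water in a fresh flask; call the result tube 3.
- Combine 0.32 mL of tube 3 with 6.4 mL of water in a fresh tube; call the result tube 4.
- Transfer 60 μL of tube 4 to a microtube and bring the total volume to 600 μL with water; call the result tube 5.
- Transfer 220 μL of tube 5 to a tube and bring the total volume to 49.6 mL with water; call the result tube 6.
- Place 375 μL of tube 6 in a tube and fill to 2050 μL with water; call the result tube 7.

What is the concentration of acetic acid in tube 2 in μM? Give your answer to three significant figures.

Step 1: 70 μL + 1450 μL = 1520 μL total → factor 1520/70 = 21.714
Step 2: 0.15 mL brought to 26.5 mL → factor 26.5/0.15 = 176.67
Dilution factor through tube 2 = 21.714 × 176.67 = 3836.2
[tube 2] = 2.00 M / 3836.2 = 0.0005214 M = 521 μM

521 μM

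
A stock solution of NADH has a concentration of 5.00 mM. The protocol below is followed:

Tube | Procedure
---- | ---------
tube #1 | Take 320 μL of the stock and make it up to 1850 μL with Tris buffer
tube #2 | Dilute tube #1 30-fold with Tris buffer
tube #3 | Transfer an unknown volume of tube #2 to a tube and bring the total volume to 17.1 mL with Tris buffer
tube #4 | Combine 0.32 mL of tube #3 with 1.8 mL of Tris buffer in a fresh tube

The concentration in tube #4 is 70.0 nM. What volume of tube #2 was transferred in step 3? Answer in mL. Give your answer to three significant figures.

Step 1: 320 μL brought to 1850 μL → factor 1850/320 = 5.7812
Step 2: 30-fold → factor 30
Step 3: v brought to 17.1 mL → factor = 17.1 mL/v
Step 4: 0.32 mL + 1.8 mL = 2.12 mL total → factor 2.12/0.32 = 6.625
Product of known-step factors = 1149
Overall factor = 5.00 mM / (70.0 nM) = 71429
Step-3 factor = 71429 / 1149 = 62.165
v = 17.1 mL / 62.165 = 0.275 mL

0.275 mL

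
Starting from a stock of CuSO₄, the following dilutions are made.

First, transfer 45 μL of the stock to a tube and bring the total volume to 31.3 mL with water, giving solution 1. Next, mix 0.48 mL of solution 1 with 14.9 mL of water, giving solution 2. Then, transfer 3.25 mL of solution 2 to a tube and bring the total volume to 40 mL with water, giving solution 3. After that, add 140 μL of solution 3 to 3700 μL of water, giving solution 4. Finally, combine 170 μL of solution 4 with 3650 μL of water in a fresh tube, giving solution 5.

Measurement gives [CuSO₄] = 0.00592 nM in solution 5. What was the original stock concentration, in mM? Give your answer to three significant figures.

Step 1: 45 μL brought to 31.3 mL → factor 31300/45 = 695.56
Step 2: 0.48 mL + 14.9 mL = 15.38 mL total → factor 15.38/0.48 = 32.042
Step 3: 3.25 mL brought to 40 mL → factor 40/3.25 = 12.308
Step 4: 140 μL + 3700 μL = 3840 μL total → factor 3840/140 = 27.429
Step 5: 170 μL + 3650 μL = 3820 μL total → factor 3820/170 = 22.471
Overall dilution factor = 695.56 × 32.042 × 12.308 × 27.429 × 22.471 = 1.6906 × 10^8
Stock = 0.00592 nM × 1.6906 × 10^8 = 1.001 × 10^6 nM = 1.00 mM

1.00 mM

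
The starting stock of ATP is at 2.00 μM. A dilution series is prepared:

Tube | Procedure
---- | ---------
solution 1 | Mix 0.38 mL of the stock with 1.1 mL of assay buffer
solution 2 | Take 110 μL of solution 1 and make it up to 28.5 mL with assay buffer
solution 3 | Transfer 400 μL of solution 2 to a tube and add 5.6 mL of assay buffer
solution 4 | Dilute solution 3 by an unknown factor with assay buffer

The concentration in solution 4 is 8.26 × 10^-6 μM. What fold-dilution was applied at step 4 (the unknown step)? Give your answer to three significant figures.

16.0-fold

Step 1: 0.38 mL + 1.1 mL = 1.48 mL total → factor 1.48/0.38 = 3.8947
Step 2: 110 μL brought to 28.5 mL → factor 28500/110 = 259.09
Step 3: 400 μL + 5.6 mL = 6000 μL total → factor 6000/400 = 15
Step 4: unknown factor x
Product of known-step factors = 15136
Overall factor = 2.00 μM / (8.26 × 10^-6 μM) = 2.4213 × 10^5
x = 2.4213 × 10^5 / 15136 = 16.0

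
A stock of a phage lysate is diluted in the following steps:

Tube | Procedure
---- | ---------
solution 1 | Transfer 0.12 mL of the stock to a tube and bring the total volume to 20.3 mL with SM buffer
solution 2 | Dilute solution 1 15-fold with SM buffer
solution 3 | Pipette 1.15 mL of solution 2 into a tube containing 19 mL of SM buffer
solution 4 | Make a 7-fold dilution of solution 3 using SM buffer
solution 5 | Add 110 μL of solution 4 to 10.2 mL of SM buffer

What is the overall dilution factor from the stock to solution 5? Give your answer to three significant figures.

2.92 × 10^7

Step 1: 0.12 mL brought to 20.3 mL → factor 20.3/0.12 = 169.17
Step 2: 15-fold → factor 15
Step 3: 1.15 mL + 19 mL = 20.15 mL total → factor 20.15/1.15 = 17.522
Step 4: 7-fold → factor 7
Step 5: 110 μL + 10.2 mL = 10310 μL total → factor 10310/110 = 93.727
Overall dilution factor = 169.17 × 15 × 17.522 × 7 × 93.727 = 2.9171 × 10^7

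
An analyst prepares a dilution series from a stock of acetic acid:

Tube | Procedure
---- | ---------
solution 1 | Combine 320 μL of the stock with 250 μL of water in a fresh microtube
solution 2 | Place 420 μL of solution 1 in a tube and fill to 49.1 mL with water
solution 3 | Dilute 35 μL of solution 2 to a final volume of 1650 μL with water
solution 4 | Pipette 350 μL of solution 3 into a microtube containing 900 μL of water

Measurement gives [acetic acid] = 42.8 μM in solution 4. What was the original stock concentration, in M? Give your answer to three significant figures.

1.50 M

Step 1: 320 μL + 250 μL = 570 μL total → factor 570/320 = 1.7812
Step 2: 420 μL brought to 49.1 mL → factor 49100/420 = 116.9
Step 3: 35 μL brought to 1650 μL → factor 1650/35 = 47.143
Step 4: 350 μL + 900 μL = 1250 μL total → factor 1250/350 = 3.5714
Overall dilution factor = 1.7812 × 116.9 × 47.143 × 3.5714 = 35060
Stock = 42.8 μM × 35060 = 1.501 × 10^6 μM = 1.50 M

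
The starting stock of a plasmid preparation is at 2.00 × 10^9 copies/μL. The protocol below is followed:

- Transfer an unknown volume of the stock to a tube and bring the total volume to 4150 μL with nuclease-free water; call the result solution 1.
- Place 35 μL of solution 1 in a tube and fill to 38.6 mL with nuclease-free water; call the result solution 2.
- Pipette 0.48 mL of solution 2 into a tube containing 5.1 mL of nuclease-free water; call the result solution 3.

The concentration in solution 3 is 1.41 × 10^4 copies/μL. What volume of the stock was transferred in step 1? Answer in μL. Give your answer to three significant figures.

Step 1: v brought to 4150 μL → factor = 4150 μL/v
Step 2: 35 μL brought to 38.6 mL → factor 38600/35 = 1102.9
Step 3: 0.48 mL + 5.1 mL = 5.58 mL total → factor 5.58/0.48 = 11.625
Product of known-step factors = 12821
Overall factor = 2.00 × 10^9 copies/μL / (1.41 × 10^4 copies/μL) = 1.4184 × 10^5
Step-1 factor = 1.4184 × 10^5 / 12821 = 11.064
v = 4150 μL / 11.064 = 375 μL

375 μL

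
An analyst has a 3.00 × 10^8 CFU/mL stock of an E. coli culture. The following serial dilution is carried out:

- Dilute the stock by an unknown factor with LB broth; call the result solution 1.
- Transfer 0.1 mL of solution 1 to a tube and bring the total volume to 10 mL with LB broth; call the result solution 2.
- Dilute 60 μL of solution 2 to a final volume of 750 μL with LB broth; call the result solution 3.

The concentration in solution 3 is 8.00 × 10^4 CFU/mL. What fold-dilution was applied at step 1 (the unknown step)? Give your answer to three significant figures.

Step 1: unknown factor x
Step 2: 0.1 mL brought to 10 mL → factor 10/0.1 = 100
Step 3: 60 μL brought to 750 μL → factor 750/60 = 12.5
Product of known-step factors = 1250
Overall factor = 3.00 × 10^8 CFU/mL / (8.00 × 10^4 CFU/mL) = 3750
x = 3750 / 1250 = 3.00

3.00-fold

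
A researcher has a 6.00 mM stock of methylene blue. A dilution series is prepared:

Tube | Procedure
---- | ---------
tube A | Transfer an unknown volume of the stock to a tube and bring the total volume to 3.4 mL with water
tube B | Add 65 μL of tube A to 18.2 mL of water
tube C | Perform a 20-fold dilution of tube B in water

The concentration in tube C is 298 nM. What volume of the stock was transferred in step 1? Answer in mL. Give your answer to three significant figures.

0.949 mL

Step 1: v brought to 3.4 mL → factor = 3.4 mL/v
Step 2: 65 μL + 18.2 mL = 18265 μL total → factor 18265/65 = 281
Step 3: 20-fold → factor 20
Product of known-step factors = 5620
Overall factor = 6.00 mM / (298 nM) = 20134
Step-1 factor = 20134 / 5620 = 3.5826
v = 3.4 mL / 3.5826 = 0.949 mL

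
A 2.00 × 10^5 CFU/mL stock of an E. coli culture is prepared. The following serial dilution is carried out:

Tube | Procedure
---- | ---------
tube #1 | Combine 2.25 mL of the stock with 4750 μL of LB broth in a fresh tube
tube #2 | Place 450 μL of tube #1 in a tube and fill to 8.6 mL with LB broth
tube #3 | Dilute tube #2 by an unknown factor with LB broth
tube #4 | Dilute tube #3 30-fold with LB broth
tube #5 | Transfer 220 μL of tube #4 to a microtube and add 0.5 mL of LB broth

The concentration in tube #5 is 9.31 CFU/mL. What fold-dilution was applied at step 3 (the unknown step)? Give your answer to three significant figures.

Step 1: 2.25 mL + 4750 μL = 7 mL total → factor 7/2.25 = 3.1111
Step 2: 450 μL brought to 8.6 mL → factor 8600/450 = 19.111
Step 3: unknown factor x
Step 4: 30-fold → factor 30
Step 5: 220 μL + 0.5 mL = 720 μL total → factor 720/220 = 3.2727
Product of known-step factors = 5837.6
Overall factor = 2.00 × 10^5 CFU/mL / (9.31 CFU/mL) = 21482
x = 21482 / 5837.6 = 3.68

3.68-fold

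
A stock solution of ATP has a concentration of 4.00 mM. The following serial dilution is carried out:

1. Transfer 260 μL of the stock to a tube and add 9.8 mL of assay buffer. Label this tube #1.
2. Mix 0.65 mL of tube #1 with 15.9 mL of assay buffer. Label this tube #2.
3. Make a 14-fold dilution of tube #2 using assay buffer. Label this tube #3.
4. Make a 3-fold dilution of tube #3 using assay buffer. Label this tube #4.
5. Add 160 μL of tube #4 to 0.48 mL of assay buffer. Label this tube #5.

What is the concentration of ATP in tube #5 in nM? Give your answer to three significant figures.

24.2 nM

Step 1: 260 μL + 9.8 mL = 10060 μL total → factor 10060/260 = 38.692
Step 2: 0.65 mL + 15.9 mL = 16.55 mL total → factor 16.55/0.65 = 25.462
Step 3: 14-fold → factor 14
Step 4: 3-fold → factor 3
Step 5: 160 μL + 0.48 mL = 640 μL total → factor 640/160 = 4
Overall dilution factor = 38.692 × 25.462 × 14 × 3 × 4 = 1.6551 × 10^5
Final = 4.00 mM / 1.6551 × 10^5 = 2.417 × 10^-5 mM = 24.2 nM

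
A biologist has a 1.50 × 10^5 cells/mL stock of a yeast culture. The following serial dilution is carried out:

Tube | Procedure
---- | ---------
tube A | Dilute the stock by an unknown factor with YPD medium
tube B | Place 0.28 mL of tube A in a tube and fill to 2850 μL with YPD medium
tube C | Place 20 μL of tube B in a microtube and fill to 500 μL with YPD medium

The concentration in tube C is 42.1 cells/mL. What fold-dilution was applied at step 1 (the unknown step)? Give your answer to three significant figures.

Step 1: unknown factor x
Step 2: 0.28 mL brought to 2850 μL → factor 2.85/0.28 = 10.179
Step 3: 20 μL brought to 500 μL → factor 500/20 = 25
Product of known-step factors = 254.46
Overall factor = 1.50 × 10^5 cells/mL / (42.1 cells/mL) = 3562.9
x = 3562.9 / 254.46 = 14.0

14.0-fold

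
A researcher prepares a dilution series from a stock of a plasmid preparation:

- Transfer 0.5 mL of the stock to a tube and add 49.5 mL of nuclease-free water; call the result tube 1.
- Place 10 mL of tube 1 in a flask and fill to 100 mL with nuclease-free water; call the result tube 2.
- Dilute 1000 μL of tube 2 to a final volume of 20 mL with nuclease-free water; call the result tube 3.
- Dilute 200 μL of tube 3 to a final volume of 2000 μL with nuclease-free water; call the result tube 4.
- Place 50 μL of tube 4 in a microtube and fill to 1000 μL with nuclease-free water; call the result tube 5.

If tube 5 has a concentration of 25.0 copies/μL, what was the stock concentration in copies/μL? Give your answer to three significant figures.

Step 1: 0.5 mL + 49.5 mL = 50 mL total → factor 50/0.5 = 100
Step 2: 10 mL brought to 100 mL → factor 100/10 = 10
Step 3: 1000 μL brought to 20 mL → factor 20000/1000 = 20
Step 4: 200 μL brought to 2000 μL → factor 2000/200 = 10
Step 5: 50 μL brought to 1000 μL → factor 1000/50 = 20
Overall dilution factor = 100 × 10 × 20 × 10 × 20 = 4 × 10^6
Stock = 25.0 copies/μL × 4 × 10^6 = 1.00 × 10^8 copies/μL

1.00 × 10^8 copies/μL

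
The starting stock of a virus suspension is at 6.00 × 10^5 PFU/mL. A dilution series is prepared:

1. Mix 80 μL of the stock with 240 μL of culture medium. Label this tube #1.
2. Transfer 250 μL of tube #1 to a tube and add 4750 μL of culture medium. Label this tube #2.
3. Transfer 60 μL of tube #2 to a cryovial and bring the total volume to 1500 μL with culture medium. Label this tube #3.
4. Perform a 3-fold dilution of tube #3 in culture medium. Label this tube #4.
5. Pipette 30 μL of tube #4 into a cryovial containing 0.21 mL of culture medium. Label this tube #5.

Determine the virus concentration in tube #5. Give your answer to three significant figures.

12.5 PFU/mL

Step 1: 80 μL + 240 μL = 320 μL total → factor 320/80 = 4
Step 2: 250 μL + 4750 μL = 5000 μL total → factor 5000/250 = 20
Step 3: 60 μL brought to 1500 μL → factor 1500/60 = 25
Step 4: 3-fold → factor 3
Step 5: 30 μL + 0.21 mL = 240 μL total → factor 240/30 = 8
Overall dilution factor = 4 × 20 × 25 × 3 × 8 = 48000
Final = 6.00 × 10^5 PFU/mL / 48000 = 12.5 PFU/mL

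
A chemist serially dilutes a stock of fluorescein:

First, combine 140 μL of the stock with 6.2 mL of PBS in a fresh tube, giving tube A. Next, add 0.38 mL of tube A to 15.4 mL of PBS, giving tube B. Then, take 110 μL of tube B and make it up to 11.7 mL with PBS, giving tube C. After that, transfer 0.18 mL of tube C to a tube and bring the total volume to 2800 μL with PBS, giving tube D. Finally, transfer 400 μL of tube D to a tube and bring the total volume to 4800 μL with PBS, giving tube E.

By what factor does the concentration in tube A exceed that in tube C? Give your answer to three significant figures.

4.42 × 10^3

Step 1: 140 μL + 6.2 mL = 6340 μL total → factor 6340/140 = 45.286
Step 2: 0.38 mL + 15.4 mL = 15.78 mL total → factor 15.78/0.38 = 41.526
Step 3: 110 μL brought to 11.7 mL → factor 11700/110 = 106.36
Dilution factor to tube A = 45.286; to tube C = 2.0002 × 10^5
[tube A]/[tube C] = (factor to tube C)/(factor to tube A) = 2.0002 × 10^5/45.286 = 4.42 × 10^3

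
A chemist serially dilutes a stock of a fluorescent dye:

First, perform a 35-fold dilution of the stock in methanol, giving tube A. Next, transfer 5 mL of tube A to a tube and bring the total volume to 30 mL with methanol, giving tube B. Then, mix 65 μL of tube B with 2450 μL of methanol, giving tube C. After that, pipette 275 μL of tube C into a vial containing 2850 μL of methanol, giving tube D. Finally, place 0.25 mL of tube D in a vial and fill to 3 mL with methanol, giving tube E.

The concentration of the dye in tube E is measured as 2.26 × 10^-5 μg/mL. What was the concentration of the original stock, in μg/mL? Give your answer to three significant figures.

25.0 μg/mL

Step 1: 35-fold → factor 35
Step 2: 5 mL brought to 30 mL → factor 30/5 = 6
Step 3: 65 μL + 2450 μL = 2515 μL total → factor 2515/65 = 38.692
Step 4: 275 μL + 2850 μL = 3125 μL total → factor 3125/275 = 11.364
Step 5: 0.25 mL brought to 3 mL → factor 3/0.25 = 12
Overall dilution factor = 35 × 6 × 38.692 × 11.364 × 12 = 1.108 × 10^6
Stock = 2.26 × 10^-5 μg/mL × 1.108 × 10^6 = 25.0 μg/mL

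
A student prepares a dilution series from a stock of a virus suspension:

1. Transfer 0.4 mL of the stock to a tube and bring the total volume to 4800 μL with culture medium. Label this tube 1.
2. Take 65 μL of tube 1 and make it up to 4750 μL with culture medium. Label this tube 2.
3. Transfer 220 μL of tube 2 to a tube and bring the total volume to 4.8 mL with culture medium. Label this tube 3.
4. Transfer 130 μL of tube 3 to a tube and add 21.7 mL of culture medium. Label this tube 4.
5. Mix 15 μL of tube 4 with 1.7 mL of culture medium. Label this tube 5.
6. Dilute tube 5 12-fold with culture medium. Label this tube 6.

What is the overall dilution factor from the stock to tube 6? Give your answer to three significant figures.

Step 1: 0.4 mL brought to 4800 μL → factor 4.8/0.4 = 12
Step 2: 65 μL brought to 4750 μL → factor 4750/65 = 73.077
Step 3: 220 μL brought to 4.8 mL → factor 4800/220 = 21.818
Step 4: 130 μL + 21.7 mL = 21830 μL total → factor 21830/130 = 167.92
Step 5: 15 μL + 1.7 mL = 1715 μL total → factor 1715/15 = 114.33
Step 6: 12-fold → factor 12
Overall dilution factor = 12 × 73.077 × 21.818 × 167.92 × 114.33 × 12 = 4.408 × 10^9

4.41 × 10^9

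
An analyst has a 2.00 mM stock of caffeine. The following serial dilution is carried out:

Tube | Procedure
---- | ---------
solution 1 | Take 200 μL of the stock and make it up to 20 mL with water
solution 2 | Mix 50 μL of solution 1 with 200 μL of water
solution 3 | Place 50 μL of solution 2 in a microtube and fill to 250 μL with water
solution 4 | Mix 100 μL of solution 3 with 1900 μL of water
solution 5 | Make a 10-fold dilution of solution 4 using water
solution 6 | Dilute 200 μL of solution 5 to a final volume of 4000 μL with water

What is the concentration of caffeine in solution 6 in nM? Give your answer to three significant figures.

0.200 nM

Step 1: 200 μL brought to 20 mL → factor 20000/200 = 100
Step 2: 50 μL + 200 μL = 250 μL total → factor 250/50 = 5
Step 3: 50 μL brought to 250 μL → factor 250/50 = 5
Step 4: 100 μL + 1900 μL = 2000 μL total → factor 2000/100 = 20
Step 5: 10-fold → factor 10
Step 6: 200 μL brought to 4000 μL → factor 4000/200 = 20
Overall dilution factor = 100 × 5 × 5 × 20 × 10 × 20 = 1 × 10^7
Final = 2.00 mM / 1 × 10^7 = 2.000 × 10^-7 mM = 0.200 nM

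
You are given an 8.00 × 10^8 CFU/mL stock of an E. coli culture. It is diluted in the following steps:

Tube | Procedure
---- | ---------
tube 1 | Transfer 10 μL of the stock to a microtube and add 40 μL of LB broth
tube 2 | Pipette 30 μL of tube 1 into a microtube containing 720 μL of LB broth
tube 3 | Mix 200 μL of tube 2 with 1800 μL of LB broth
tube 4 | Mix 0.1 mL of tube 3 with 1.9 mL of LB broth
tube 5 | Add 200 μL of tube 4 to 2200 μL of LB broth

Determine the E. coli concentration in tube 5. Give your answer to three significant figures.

2.67 × 10^3 CFU/mL

Step 1: 10 μL + 40 μL = 50 μL total → factor 50/10 = 5
Step 2: 30 μL + 720 μL = 750 μL total → factor 750/30 = 25
Step 3: 200 μL + 1800 μL = 2000 μL total → factor 2000/200 = 10
Step 4: 0.1 mL + 1.9 mL = 2 mL total → factor 2/0.1 = 20
Step 5: 200 μL + 2200 μL = 2400 μL total → factor 2400/200 = 12
Overall dilution factor = 5 × 25 × 10 × 20 × 12 = 3 × 10^5
Final = 8.00 × 10^8 CFU/mL / 3 × 10^5 = 2.67 × 10^3 CFU/mL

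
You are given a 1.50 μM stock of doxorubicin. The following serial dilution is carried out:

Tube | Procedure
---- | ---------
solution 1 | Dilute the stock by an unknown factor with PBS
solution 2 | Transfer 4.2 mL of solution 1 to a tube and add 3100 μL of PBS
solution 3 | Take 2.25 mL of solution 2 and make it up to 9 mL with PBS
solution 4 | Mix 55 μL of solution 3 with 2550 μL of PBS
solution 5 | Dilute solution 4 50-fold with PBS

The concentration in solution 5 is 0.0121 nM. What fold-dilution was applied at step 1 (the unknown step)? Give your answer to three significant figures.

7.53-fold

Step 1: unknown factor x
Step 2: 4.2 mL + 3100 μL = 7.3 mL total → factor 7.3/4.2 = 1.7381
Step 3: 2.25 mL brought to 9 mL → factor 9/2.25 = 4
Step 4: 55 μL + 2550 μL = 2605 μL total → factor 2605/55 = 47.364
Step 5: 50-fold → factor 50
Product of known-step factors = 16465
Overall factor = 1.50 μM / (0.0121 nM) = 1.2397 × 10^5
x = 1.2397 × 10^5 / 16465 = 7.53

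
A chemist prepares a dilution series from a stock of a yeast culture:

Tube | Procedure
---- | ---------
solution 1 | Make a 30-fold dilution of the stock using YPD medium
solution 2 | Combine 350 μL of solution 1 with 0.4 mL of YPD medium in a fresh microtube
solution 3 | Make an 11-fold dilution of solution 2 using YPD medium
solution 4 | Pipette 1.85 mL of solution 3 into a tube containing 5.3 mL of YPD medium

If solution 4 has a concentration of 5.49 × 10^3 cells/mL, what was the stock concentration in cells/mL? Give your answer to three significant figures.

1.50 × 10^7 cells/mL

Step 1: 30-fold → factor 30
Step 2: 350 μL + 0.4 mL = 750 μL total → factor 750/350 = 2.1429
Step 3: 11-fold → factor 11
Step 4: 1.85 mL + 5.3 mL = 7.15 mL total → factor 7.15/1.85 = 3.8649
Overall dilution factor = 30 × 2.1429 × 11 × 3.8649 = 2733
Stock = 5.49 × 10^3 cells/mL × 2733 = 1.50 × 10^7 cells/mL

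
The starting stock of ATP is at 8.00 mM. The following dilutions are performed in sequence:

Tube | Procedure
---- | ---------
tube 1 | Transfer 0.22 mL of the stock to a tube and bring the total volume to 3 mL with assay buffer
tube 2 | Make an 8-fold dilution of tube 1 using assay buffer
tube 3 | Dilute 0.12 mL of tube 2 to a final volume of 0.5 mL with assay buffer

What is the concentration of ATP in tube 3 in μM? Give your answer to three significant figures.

Step 1: 0.22 mL brought to 3 mL → factor 3/0.22 = 13.636
Step 2: 8-fold → factor 8
Step 3: 0.12 mL brought to 0.5 mL → factor 0.5/0.12 = 4.1667
Overall dilution factor = 13.636 × 8 × 4.1667 = 454.55
Final = 8.00 mM / 454.55 = 0.01760 mM = 17.6 μM

17.6 μM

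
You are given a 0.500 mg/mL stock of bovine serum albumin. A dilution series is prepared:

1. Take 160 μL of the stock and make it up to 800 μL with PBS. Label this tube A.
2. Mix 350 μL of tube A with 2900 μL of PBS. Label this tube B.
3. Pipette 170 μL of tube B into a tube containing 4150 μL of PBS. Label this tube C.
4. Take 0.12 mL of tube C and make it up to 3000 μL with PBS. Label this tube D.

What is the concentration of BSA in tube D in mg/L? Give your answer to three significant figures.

Step 1: 160 μL brought to 800 μL → factor 800/160 = 5
Step 2: 350 μL + 2900 μL = 3250 μL total → factor 3250/350 = 9.2857
Step 3: 170 μL + 4150 μL = 4320 μL total → factor 4320/170 = 25.412
Step 4: 0.12 mL brought to 3000 μL → factor 3/0.12 = 25
Overall dilution factor = 5 × 9.2857 × 25.412 × 25 = 29496
Final = 0.500 mg/mL / 29496 = 1.695 × 10^-5 mg/mL = 0.0170 mg/L

0.0170 mg/L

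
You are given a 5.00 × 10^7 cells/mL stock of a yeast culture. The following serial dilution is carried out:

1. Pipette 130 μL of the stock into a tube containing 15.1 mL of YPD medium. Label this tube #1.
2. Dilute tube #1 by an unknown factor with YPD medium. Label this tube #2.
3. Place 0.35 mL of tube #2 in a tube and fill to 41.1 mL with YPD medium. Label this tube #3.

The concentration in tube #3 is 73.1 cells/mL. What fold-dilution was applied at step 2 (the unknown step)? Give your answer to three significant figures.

Step 1: 130 μL + 15.1 mL = 15230 μL total → factor 15230/130 = 117.15
Step 2: unknown factor x
Step 3: 0.35 mL brought to 41.1 mL → factor 41.1/0.35 = 117.43
Product of known-step factors = 13757
Overall factor = 5.00 × 10^7 cells/mL / (73.1 cells/mL) = 6.8399 × 10^5
x = 6.8399 × 10^5 / 13757 = 49.7

49.7-fold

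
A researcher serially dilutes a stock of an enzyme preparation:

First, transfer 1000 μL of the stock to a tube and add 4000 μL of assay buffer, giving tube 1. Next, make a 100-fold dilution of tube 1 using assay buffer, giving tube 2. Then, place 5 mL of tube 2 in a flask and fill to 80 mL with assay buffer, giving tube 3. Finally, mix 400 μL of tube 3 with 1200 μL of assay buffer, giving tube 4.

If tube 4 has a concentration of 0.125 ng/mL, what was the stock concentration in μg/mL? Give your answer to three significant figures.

4.00 μg/mL

Step 1: 1000 μL + 4000 μL = 5000 μL total → factor 5000/1000 = 5
Step 2: 100-fold → factor 100
Step 3: 5 mL brought to 80 mL → factor 80/5 = 16
Step 4: 400 μL + 1200 μL = 1600 μL total → factor 1600/400 = 4
Overall dilution factor = 5 × 100 × 16 × 4 = 32000
Stock = 0.125 ng/mL × 32000 = 4000 ng/mL = 4.00 μg/mL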